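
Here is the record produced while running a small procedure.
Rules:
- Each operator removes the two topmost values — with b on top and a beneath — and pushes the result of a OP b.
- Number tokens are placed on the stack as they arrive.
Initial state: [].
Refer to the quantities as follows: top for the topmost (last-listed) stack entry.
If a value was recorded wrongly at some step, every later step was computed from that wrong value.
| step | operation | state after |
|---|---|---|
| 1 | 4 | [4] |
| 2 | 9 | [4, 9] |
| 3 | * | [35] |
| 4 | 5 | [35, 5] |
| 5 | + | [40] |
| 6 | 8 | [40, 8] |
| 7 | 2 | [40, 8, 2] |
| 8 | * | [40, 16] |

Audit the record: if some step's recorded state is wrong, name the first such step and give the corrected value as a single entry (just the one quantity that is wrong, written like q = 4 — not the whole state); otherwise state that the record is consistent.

Recomputing the run from the initial state:
step 1: [4]
step 2: [4, 9]
step 3: [36]
step 4: [36, 5]
step 5: [41]
step 6: [41, 8]
step 7: [41, 8, 2]
step 8: [41, 16]
The first disagreement with the record is at step 3, where the value should be top = 36.

step 3, top = 36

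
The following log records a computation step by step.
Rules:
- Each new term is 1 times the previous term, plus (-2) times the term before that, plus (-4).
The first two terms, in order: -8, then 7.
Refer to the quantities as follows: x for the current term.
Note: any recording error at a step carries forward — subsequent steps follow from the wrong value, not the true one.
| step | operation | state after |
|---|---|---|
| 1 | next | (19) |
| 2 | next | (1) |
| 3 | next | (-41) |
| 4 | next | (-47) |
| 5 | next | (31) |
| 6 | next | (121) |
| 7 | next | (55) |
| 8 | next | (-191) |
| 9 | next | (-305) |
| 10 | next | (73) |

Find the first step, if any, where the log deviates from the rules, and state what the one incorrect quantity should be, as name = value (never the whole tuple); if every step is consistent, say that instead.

Step 1: x = 1*(7) + (-2)*(-8) + (-4) = 19 — confirmed correct.
Step 2: x = 1*(19) + (-2)*(7) + (-4) = 1 — checks out.
Step 3: x = 1*(1) + (-2)*(19) + (-4) = -41 — confirmed correct.
Step 4: x = 1*(-41) + (-2)*(1) + (-4) = -47 — exactly as logged.
Step 5: x = 1*(-47) + (-2)*(-41) + (-4) = 31 — verified.
Step 6: x = 1*(31) + (-2)*(-47) + (-4) = 121 — confirmed correct.
Step 7: x = 1*(121) + (-2)*(31) + (-4) = 55 — matches.
Step 8: x = 1*(55) + (-2)*(121) + (-4) = -191 — matches.
Step 9: x = 1*(-191) + (-2)*(55) + (-4) = -305 — confirmed correct.
Step 10: x = 1*(-305) + (-2)*(-191) + (-4) = 73 — consistent with the log.
Nothing is out of place; the run is error-free.

no error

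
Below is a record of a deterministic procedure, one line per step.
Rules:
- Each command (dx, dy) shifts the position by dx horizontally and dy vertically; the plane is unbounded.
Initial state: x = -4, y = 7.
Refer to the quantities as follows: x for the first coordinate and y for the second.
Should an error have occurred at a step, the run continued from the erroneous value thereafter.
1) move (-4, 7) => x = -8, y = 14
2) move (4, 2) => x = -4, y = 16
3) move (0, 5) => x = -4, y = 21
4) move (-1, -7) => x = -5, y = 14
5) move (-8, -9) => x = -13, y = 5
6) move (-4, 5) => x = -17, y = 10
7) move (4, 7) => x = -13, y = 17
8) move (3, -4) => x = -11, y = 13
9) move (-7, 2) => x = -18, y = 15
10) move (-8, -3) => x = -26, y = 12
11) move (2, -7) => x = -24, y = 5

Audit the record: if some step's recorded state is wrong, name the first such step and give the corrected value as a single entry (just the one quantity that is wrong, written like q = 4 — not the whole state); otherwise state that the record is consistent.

step 8, x = -10

Step 1: x = -4 + (-4) = -8, y = 7 + (7) = 14 — verified.
Step 2: x = -8 + (4) = -4, y = 14 + (2) = 16 — no discrepancy.
Step 3: x = -4 + (0) = -4, y = 16 + (5) = 21 — same as recorded.
Step 4: x = -4 + (-1) = -5, y = 21 + (-7) = 14 — verified.
Step 5: x = -5 + (-8) = -13, y = 14 + (-9) = 5 — consistent with the record.
Step 6: x = -13 + (-4) = -17, y = 5 + (5) = 10 — checks out.
Step 7: x = -17 + (4) = -13, y = 10 + (7) = 17 — consistent with the record.
Step 8: x = -13 + (3) = -10, y = 17 + (-4) = 13 — the recorded entry deviates here.
Conclusion: step 8 carries the first error; the entry should be x = -10.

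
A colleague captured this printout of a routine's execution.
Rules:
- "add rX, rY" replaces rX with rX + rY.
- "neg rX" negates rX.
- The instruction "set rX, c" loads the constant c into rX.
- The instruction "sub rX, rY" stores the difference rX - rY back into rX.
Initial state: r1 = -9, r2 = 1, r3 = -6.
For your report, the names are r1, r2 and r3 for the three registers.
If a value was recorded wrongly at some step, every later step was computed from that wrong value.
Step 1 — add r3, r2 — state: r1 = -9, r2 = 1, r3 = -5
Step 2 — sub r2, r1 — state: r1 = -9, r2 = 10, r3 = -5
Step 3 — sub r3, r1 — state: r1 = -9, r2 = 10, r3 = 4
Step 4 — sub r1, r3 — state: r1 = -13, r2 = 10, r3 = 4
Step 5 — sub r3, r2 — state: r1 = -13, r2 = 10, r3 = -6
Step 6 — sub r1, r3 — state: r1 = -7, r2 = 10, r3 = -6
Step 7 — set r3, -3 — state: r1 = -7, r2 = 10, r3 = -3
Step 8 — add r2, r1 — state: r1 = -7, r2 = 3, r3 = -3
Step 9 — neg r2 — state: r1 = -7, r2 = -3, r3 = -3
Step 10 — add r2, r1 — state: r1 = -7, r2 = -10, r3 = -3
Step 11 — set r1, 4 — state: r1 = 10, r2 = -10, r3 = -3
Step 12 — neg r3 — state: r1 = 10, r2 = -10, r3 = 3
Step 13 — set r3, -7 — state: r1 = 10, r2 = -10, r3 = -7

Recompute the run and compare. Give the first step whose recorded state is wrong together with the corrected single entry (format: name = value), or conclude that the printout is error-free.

1. r3 = -6 + 1 = -5 (matches)
2. r2 = 1 - -9 = 10 (consistent with the printout)
3. r3 = -5 - -9 = 4 (consistent with the printout)
4. r1 = -9 - 4 = -13 (consistent with the printout)
5. r3 = 4 - 10 = -6 (confirmed correct)
6. r1 = -13 - -6 = -7 (agrees with the printout)
7. r3 = -3 (in agreement)
8. r2 = 10 + -7 = 3 (matches)
9. r2 = -(3) = -3 (exactly as logged)
10. r2 = -3 + -7 = -10 (confirmed correct)
11. r1 = 4 (the recorded entry deviates here)
The audit stops at step 11: the recorded entry is wrong and should be r1 = 4.

step 11, r1 = 4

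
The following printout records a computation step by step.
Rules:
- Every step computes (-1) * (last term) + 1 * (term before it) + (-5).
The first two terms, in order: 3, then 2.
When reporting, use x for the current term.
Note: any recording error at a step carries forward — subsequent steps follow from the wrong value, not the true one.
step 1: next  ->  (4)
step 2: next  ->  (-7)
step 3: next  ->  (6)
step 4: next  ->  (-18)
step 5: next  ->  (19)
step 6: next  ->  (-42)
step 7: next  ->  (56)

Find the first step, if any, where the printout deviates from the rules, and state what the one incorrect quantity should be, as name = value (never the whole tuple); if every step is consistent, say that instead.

step 1, x = -4

Step 1: x = -1*(2) + (1)*(3) + (-5) = -4 — the recorded entry deviates here.
The audit stops at step 1: the recorded entry is wrong and should be x = -4.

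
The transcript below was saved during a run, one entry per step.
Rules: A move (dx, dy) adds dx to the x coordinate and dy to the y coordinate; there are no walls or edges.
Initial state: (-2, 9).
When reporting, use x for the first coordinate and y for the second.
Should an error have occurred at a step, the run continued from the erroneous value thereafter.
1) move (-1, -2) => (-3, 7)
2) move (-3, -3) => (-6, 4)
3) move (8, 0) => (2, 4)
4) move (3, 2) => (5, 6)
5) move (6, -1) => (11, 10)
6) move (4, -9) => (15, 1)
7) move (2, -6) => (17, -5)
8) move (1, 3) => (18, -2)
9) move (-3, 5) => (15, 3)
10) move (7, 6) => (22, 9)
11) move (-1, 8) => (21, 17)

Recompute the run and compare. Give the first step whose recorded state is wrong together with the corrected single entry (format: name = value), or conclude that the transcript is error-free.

Recomputing the run from the initial state:
step 1: x = -3, y = 7
step 2: x = -6, y = 4
step 3: x = 2, y = 4
step 4: x = 5, y = 6
step 5: x = 11, y = 5
step 6: x = 15, y = -4
step 7: x = 17, y = -10
step 8: x = 18, y = -7
step 9: x = 15, y = -2
step 10: x = 22, y = 4
step 11: x = 21, y = 12
The first disagreement with the transcript is at step 5, where the value should be y = 5.

step 5, y = 5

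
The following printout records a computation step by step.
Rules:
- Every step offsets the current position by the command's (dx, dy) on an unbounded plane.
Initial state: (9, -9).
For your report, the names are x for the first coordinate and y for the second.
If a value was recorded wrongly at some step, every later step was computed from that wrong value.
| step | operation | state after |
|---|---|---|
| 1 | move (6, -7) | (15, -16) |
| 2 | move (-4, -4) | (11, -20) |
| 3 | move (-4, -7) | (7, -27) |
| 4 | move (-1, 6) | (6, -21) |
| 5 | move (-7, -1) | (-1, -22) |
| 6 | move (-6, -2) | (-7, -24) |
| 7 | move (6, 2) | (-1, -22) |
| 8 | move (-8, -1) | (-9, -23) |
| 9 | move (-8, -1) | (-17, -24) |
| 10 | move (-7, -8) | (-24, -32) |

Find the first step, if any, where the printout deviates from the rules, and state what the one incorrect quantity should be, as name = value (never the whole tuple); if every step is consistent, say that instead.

Recomputing the run from the initial state:
step 1: x = 15, y = -16
step 2: x = 11, y = -20
step 3: x = 7, y = -27
step 4: x = 6, y = -21
step 5: x = -1, y = -22
step 6: x = -7, y = -24
step 7: x = -1, y = -22
step 8: x = -9, y = -23
step 9: x = -17, y = -24
step 10: x = -24, y = -32
This matches the printout at every step.

no error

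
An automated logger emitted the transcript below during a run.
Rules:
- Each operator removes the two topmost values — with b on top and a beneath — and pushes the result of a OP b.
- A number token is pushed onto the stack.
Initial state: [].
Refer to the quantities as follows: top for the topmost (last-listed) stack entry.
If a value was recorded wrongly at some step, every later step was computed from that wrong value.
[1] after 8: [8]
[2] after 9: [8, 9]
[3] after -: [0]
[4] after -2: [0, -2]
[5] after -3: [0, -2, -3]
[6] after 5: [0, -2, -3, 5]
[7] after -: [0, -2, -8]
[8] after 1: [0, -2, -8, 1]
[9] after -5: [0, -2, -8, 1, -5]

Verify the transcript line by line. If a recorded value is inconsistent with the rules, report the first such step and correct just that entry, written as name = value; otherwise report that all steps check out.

Step 1: push 8: top = 8 — checks out.
Step 2: push 9: top = 9 — exactly as logged.
Step 3: 8 - 9 = -1 — the entry is off here.
The audit stops at step 3: the recorded entry is wrong and should be top = -1.

step 3, top = -1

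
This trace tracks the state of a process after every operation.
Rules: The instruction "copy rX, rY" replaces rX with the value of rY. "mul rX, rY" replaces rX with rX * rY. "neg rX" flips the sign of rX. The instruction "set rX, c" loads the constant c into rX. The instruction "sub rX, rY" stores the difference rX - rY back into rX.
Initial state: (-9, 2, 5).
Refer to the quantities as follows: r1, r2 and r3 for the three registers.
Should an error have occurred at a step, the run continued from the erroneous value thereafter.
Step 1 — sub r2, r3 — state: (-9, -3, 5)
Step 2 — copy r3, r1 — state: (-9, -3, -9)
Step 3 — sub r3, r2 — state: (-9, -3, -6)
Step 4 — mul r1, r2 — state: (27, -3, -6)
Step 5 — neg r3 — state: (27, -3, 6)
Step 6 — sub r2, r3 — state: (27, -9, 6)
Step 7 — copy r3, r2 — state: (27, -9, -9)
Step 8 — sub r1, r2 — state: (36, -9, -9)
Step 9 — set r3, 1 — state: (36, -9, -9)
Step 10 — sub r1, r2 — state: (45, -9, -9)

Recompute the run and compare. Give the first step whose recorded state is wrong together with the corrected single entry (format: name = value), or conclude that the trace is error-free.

1. r2 = 2 - 5 = -3 (same as recorded)
2. r3 = -9 (matches)
3. r3 = -9 - -3 = -6 (in agreement)
4. r1 = -9 * -3 = 27 (confirmed correct)
5. r3 = -(-6) = 6 (no discrepancy)
6. r2 = -3 - 6 = -9 (in agreement)
7. r3 = -9 (same as recorded)
8. r1 = 27 - -9 = 36 (verified)
9. r3 = 1 (a discrepancy with the trace)
First incorrect step: 9; the correct value is r3 = 1.

step 9, r3 = 1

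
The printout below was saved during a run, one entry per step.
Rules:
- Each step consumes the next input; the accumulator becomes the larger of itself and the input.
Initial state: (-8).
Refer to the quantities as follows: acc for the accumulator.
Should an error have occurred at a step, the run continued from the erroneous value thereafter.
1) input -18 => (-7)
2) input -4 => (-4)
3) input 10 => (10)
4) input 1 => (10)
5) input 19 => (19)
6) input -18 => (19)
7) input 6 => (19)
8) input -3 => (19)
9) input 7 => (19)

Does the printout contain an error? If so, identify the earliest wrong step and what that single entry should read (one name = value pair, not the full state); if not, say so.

step 1, acc = -8

Step 1: acc = max(-8, -18) = -8 — first mismatch against the printout.
The earliest wrong entry is at step 1: it should read acc = -8.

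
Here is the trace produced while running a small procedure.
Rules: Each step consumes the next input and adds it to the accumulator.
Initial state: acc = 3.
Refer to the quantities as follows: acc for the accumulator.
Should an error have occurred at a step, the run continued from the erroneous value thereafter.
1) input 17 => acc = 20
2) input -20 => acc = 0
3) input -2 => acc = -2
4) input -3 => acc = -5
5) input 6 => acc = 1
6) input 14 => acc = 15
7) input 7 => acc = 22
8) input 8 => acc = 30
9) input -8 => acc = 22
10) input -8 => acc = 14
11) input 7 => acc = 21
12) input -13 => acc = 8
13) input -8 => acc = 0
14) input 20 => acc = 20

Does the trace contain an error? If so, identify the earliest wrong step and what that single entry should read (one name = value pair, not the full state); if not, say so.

no error

1. acc = 3 + 17 = 20 (matches)
2. acc = 20 + -20 = 0 (matches)
3. acc = 0 + -2 = -2 (in agreement)
4. acc = -2 + -3 = -5 (in agreement)
5. acc = -5 + 6 = 1 (same as recorded)
6. acc = 1 + 14 = 15 (exactly as logged)
7. acc = 15 + 7 = 22 (verified)
8. acc = 22 + 8 = 30 (verified)
9. acc = 30 + -8 = 22 (checks out)
10. acc = 22 + -8 = 14 (exactly as logged)
11. acc = 14 + 7 = 21 (verified)
12. acc = 21 + -13 = 8 (confirmed correct)
13. acc = 8 + -8 = 0 (checks out)
14. acc = 0 + 20 = 20 (in agreement)
Every step is consistent.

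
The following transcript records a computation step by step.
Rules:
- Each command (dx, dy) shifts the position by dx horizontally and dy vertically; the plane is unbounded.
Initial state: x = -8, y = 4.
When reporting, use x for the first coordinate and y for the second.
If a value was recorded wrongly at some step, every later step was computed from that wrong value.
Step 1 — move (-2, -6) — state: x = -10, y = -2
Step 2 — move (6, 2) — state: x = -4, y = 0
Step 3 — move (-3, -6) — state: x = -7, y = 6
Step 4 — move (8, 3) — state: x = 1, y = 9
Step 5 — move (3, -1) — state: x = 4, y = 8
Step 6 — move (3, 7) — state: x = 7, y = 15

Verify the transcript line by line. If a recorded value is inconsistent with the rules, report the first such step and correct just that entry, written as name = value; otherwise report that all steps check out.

step 3, y = -6

Recomputing the run from the initial state:
step 1: x = -10, y = -2
step 2: x = -4, y = 0
step 3: x = -7, y = -6
step 4: x = 1, y = -3
step 5: x = 4, y = -4
step 6: x = 7, y = 3
The first disagreement with the transcript is at step 3, where the value should be y = -6.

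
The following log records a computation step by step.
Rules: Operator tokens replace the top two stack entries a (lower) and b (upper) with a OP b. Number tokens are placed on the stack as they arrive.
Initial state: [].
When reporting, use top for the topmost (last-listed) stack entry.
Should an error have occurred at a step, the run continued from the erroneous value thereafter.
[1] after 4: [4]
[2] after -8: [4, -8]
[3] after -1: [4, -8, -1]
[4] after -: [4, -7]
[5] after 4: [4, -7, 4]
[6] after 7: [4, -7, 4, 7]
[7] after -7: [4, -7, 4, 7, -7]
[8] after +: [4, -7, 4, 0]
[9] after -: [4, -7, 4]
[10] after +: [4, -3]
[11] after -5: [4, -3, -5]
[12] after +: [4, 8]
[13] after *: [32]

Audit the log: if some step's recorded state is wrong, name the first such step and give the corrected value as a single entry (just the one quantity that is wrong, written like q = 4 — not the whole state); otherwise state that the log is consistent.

1. push 4: top = 4 (in agreement)
2. push -8: top = -8 (agrees with the log)
3. push -1: top = -1 (confirmed correct)
4. -8 - -1 = -7 (consistent with the log)
5. push 4: top = 4 (matches)
6. push 7: top = 7 (same as recorded)
7. push -7: top = -7 (exactly as logged)
8. 7 + -7 = 0 (matches)
9. 4 - 0 = 4 (checks out)
10. -7 + 4 = -3 (no discrepancy)
11. push -5: top = -5 (consistent with the log)
12. -3 + -5 = -8 (this is not what the log shows)
First incorrect step: 12; the correct value is top = -8.

step 12, top = -8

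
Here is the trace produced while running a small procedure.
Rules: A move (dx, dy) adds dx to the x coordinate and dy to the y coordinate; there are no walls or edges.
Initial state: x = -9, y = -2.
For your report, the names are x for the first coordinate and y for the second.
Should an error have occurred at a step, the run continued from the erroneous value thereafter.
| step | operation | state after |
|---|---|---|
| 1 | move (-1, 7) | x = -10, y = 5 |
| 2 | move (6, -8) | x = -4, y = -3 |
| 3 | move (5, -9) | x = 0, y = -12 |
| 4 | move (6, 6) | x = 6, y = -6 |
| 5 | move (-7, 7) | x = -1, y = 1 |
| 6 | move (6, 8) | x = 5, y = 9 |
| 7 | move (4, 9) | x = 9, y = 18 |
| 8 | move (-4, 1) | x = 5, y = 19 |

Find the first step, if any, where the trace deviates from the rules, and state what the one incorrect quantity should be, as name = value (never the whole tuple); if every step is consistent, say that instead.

step 3, x = 1

Recomputing the run from the initial state:
step 1: x = -10, y = 5
step 2: x = -4, y = -3
step 3: x = 1, y = -12
step 4: x = 7, y = -6
step 5: x = 0, y = 1
step 6: x = 6, y = 9
step 7: x = 10, y = 18
step 8: x = 6, y = 19
The first disagreement with the trace is at step 3, where the value should be x = 1.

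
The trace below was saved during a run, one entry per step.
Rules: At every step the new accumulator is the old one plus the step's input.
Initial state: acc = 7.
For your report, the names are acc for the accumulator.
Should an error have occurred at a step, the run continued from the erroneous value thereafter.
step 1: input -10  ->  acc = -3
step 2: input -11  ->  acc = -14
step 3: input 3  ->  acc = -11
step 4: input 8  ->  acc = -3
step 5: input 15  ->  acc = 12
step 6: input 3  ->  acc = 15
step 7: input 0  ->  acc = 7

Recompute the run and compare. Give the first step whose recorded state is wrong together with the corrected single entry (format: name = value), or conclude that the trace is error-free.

Recomputing the run from the initial state:
step 1: acc = -3
step 2: acc = -14
step 3: acc = -11
step 4: acc = -3
step 5: acc = 12
step 6: acc = 15
step 7: acc = 15
The first disagreement with the trace is at step 7, where the value should be acc = 15.

step 7, acc = 15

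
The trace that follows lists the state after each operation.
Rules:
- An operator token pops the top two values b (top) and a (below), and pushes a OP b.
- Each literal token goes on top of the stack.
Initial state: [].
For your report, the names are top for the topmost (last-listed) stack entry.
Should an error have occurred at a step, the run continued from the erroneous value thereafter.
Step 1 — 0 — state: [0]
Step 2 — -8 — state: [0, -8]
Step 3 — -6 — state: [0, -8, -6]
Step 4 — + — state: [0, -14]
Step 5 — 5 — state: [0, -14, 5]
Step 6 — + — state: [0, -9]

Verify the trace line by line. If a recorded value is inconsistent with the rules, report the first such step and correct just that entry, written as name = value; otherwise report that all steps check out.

Recomputing the run from the initial state:
step 1: [0]
step 2: [0, -8]
step 3: [0, -8, -6]
step 4: [0, -14]
step 5: [0, -14, 5]
step 6: [0, -9]
This matches the trace at every step.

no error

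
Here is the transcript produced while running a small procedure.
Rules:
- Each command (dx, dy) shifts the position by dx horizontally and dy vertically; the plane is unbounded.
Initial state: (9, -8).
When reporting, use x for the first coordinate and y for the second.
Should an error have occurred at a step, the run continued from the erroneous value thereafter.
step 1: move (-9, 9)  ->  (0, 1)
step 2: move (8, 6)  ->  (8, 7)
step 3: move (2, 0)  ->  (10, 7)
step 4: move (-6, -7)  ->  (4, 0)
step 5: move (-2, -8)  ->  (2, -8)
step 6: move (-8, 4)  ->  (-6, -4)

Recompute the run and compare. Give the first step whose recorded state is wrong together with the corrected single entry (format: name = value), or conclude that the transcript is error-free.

Recomputing the run from the initial state:
step 1: x = 0, y = 1
step 2: x = 8, y = 7
step 3: x = 10, y = 7
step 4: x = 4, y = 0
step 5: x = 2, y = -8
step 6: x = -6, y = -4
This matches the transcript at every step.

no error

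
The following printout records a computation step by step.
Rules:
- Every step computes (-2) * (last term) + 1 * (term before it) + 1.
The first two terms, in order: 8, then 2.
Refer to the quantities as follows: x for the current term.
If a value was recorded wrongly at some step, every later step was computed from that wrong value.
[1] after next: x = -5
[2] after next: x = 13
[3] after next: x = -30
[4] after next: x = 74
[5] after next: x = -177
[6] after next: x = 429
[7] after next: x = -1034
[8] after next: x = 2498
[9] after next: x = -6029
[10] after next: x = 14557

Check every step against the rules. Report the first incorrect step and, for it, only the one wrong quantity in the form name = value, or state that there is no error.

step 1, x = 5

step 1: x = -2*(2) + (1)*(8) + (1) = 5 -> the entry is off here
So the first discrepancy is step 1, where the right value is x = 5.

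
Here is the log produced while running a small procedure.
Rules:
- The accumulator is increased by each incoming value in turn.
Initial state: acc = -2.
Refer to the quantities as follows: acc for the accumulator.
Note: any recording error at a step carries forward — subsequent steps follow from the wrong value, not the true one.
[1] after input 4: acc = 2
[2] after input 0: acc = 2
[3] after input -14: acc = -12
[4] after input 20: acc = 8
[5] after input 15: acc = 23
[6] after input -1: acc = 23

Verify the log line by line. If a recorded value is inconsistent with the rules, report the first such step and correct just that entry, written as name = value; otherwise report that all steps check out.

step 6, acc = 22

Recomputing the run from the initial state:
step 1: acc = 2
step 2: acc = 2
step 3: acc = -12
step 4: acc = 8
step 5: acc = 23
step 6: acc = 22
The first disagreement with the log is at step 6, where the value should be acc = 22.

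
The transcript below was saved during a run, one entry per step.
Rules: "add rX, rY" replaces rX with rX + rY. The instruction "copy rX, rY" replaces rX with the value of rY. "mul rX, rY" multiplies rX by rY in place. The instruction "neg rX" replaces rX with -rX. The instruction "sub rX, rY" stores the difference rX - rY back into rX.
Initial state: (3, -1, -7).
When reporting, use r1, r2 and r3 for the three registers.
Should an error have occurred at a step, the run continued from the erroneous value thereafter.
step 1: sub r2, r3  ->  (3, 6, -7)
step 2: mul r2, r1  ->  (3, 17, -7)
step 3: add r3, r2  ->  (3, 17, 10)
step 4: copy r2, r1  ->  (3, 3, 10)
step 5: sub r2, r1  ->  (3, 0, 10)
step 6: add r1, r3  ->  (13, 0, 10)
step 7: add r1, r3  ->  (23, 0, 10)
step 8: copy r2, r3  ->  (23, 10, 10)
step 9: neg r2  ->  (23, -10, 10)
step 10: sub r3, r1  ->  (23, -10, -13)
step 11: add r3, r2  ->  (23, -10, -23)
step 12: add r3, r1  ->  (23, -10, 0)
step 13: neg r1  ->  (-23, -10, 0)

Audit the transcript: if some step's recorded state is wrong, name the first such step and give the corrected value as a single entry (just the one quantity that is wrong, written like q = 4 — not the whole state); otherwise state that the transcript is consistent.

step 2, r2 = 18

Recomputing the run from the initial state:
step 1: r1 = 3, r2 = 6, r3 = -7
step 2: r1 = 3, r2 = 18, r3 = -7
step 3: r1 = 3, r2 = 18, r3 = 11
step 4: r1 = 3, r2 = 3, r3 = 11
step 5: r1 = 3, r2 = 0, r3 = 11
step 6: r1 = 14, r2 = 0, r3 = 11
step 7: r1 = 25, r2 = 0, r3 = 11
step 8: r1 = 25, r2 = 11, r3 = 11
step 9: r1 = 25, r2 = -11, r3 = 11
step 10: r1 = 25, r2 = -11, r3 = -14
step 11: r1 = 25, r2 = -11, r3 = -25
step 12: r1 = 25, r2 = -11, r3 = 0
step 13: r1 = -25, r2 = -11, r3 = 0
The first disagreement with the transcript is at step 2, where the value should be r2 = 18.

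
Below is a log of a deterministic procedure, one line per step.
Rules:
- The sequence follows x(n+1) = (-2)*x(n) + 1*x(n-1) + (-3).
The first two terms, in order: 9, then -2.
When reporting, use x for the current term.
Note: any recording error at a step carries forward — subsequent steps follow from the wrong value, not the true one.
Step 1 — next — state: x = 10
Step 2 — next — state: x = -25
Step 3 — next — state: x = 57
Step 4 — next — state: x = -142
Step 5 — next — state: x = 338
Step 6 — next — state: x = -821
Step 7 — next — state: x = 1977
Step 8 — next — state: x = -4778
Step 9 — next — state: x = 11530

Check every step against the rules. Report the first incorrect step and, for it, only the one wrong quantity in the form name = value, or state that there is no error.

no error

Step 1: x = -2*(-2) + (1)*(9) + (-3) = 10 — verified.
Step 2: x = -2*(10) + (1)*(-2) + (-3) = -25 — confirmed correct.
Step 3: x = -2*(-25) + (1)*(10) + (-3) = 57 — confirmed correct.
Step 4: x = -2*(57) + (1)*(-25) + (-3) = -142 — matches.
Step 5: x = -2*(-142) + (1)*(57) + (-3) = 338 — verified.
Step 6: x = -2*(338) + (1)*(-142) + (-3) = -821 — confirmed correct.
Step 7: x = -2*(-821) + (1)*(338) + (-3) = 1977 — same as recorded.
Step 8: x = -2*(1977) + (1)*(-821) + (-3) = -4778 — checks out.
Step 9: x = -2*(-4778) + (1)*(1977) + (-3) = 11530 — checks out.
Nothing is out of place; the run is error-free.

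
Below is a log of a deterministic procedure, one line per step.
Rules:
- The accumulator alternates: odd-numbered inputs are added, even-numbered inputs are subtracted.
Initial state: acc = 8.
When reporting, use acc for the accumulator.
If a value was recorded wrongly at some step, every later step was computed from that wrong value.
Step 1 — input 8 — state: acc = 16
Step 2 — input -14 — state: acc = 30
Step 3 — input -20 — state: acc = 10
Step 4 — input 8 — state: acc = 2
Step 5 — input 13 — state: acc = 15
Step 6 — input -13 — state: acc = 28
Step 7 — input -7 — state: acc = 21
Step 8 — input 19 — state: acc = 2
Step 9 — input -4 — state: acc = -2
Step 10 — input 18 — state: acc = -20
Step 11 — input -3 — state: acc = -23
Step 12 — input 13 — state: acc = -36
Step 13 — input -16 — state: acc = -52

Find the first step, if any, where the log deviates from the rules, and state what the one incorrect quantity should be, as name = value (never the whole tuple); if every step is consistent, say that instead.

step 1: acc = 8 + 8 = 16 -> no discrepancy
step 2: acc = 16 - -14 = 30 -> checks out
step 3: acc = 30 + -20 = 10 -> matches
step 4: acc = 10 - 8 = 2 -> exactly as logged
step 5: acc = 2 + 13 = 15 -> matches
step 6: acc = 15 - -13 = 28 -> no discrepancy
step 7: acc = 28 + -7 = 21 -> no discrepancy
step 8: acc = 21 - 19 = 2 -> confirmed correct
step 9: acc = 2 + -4 = -2 -> agrees with the log
step 10: acc = -2 - 18 = -20 -> verified
step 11: acc = -20 + -3 = -23 -> agrees with the log
step 12: acc = -23 - 13 = -36 -> matches
step 13: acc = -36 + -16 = -52 -> consistent with the log
The whole run recomputes cleanly — no discrepancies.

no error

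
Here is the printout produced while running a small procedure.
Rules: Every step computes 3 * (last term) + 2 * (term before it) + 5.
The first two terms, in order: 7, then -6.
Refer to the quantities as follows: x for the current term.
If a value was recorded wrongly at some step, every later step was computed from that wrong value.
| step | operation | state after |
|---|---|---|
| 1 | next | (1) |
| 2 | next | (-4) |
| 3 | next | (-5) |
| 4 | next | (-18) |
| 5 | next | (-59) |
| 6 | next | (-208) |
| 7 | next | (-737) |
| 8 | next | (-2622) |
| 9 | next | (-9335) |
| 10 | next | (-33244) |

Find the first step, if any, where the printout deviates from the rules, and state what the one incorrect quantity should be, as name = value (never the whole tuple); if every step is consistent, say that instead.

step 1: x = 3*(-6) + (2)*(7) + (5) = 1 -> consistent with the printout
step 2: x = 3*(1) + (2)*(-6) + (5) = -4 -> in agreement
step 3: x = 3*(-4) + (2)*(1) + (5) = -5 -> exactly as logged
step 4: x = 3*(-5) + (2)*(-4) + (5) = -18 -> checks out
step 5: x = 3*(-18) + (2)*(-5) + (5) = -59 -> matches
step 6: x = 3*(-59) + (2)*(-18) + (5) = -208 -> in agreement
step 7: x = 3*(-208) + (2)*(-59) + (5) = -737 -> confirmed correct
step 8: x = 3*(-737) + (2)*(-208) + (5) = -2622 -> exactly as logged
step 9: x = 3*(-2622) + (2)*(-737) + (5) = -9335 -> exactly as logged
step 10: x = 3*(-9335) + (2)*(-2622) + (5) = -33244 -> same as recorded
The recomputation confirms every line.

no error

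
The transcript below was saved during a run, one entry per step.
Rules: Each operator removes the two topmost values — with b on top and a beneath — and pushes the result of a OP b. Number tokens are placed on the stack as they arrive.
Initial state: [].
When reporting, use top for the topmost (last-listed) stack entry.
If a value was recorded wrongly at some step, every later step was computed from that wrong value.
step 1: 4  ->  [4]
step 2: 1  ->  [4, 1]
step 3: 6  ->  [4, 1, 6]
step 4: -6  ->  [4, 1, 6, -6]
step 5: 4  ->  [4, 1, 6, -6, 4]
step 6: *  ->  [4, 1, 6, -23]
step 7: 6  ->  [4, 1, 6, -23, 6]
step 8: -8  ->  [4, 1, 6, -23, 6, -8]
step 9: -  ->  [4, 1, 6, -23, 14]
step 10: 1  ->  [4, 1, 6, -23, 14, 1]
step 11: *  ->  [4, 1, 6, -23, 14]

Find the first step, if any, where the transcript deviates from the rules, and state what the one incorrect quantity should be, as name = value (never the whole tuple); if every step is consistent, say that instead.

1. push 4: top = 4 (verified)
2. push 1: top = 1 (consistent with the transcript)
3. push 6: top = 6 (same as recorded)
4. push -6: top = -6 (matches)
5. push 4: top = 4 (matches)
6. -6 * 4 = -24 (a discrepancy with the transcript)
So the first discrepancy is step 6, where the right value is top = -24.

step 6, top = -24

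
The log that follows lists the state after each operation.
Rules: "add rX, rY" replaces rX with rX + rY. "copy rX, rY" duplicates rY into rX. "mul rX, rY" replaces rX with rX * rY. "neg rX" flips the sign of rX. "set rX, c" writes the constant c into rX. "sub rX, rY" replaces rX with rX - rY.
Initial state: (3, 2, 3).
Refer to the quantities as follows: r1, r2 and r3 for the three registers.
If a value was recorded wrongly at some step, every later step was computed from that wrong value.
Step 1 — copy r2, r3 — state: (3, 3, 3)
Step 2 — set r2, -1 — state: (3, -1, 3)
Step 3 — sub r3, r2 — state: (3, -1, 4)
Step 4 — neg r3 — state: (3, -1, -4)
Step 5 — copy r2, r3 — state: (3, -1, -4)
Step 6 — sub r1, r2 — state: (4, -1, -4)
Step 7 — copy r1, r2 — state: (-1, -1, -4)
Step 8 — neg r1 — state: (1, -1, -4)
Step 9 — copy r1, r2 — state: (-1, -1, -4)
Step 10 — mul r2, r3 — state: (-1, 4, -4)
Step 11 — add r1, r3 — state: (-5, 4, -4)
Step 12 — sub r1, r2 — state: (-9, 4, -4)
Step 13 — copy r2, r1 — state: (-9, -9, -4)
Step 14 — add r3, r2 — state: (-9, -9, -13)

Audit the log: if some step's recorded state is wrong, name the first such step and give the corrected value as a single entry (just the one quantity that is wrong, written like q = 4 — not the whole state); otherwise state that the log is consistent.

Recomputing the run from the initial state:
step 1: r1 = 3, r2 = 3, r3 = 3
step 2: r1 = 3, r2 = -1, r3 = 3
step 3: r1 = 3, r2 = -1, r3 = 4
step 4: r1 = 3, r2 = -1, r3 = -4
step 5: r1 = 3, r2 = -4, r3 = -4
step 6: r1 = 7, r2 = -4, r3 = -4
step 7: r1 = -4, r2 = -4, r3 = -4
step 8: r1 = 4, r2 = -4, r3 = -4
step 9: r1 = -4, r2 = -4, r3 = -4
step 10: r1 = -4, r2 = 16, r3 = -4
step 11: r1 = -8, r2 = 16, r3 = -4
step 12: r1 = -24, r2 = 16, r3 = -4
step 13: r1 = -24, r2 = -24, r3 = -4
step 14: r1 = -24, r2 = -24, r3 = -28
The first disagreement with the log is at step 5, where the value should be r2 = -4.

step 5, r2 = -4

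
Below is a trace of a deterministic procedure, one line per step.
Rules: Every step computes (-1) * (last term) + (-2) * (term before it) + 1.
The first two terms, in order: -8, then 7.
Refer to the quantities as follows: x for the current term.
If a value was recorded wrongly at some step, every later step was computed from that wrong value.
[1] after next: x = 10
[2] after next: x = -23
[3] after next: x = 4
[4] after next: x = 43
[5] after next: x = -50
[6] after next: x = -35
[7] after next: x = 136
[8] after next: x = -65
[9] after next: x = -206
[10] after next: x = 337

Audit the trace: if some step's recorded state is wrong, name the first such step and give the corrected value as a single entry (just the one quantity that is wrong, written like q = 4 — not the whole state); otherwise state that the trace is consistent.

Step 1: x = -1*(7) + (-2)*(-8) + (1) = 10 — checks out.
Step 2: x = -1*(10) + (-2)*(7) + (1) = -23 — no discrepancy.
Step 3: x = -1*(-23) + (-2)*(10) + (1) = 4 — same as recorded.
Step 4: x = -1*(4) + (-2)*(-23) + (1) = 43 — no discrepancy.
Step 5: x = -1*(43) + (-2)*(4) + (1) = -50 — in agreement.
Step 6: x = -1*(-50) + (-2)*(43) + (1) = -35 — exactly as logged.
Step 7: x = -1*(-35) + (-2)*(-50) + (1) = 136 — agrees with the trace.
Step 8: x = -1*(136) + (-2)*(-35) + (1) = -65 — confirmed correct.
Step 9: x = -1*(-65) + (-2)*(136) + (1) = -206 — same as recorded.
Step 10: x = -1*(-206) + (-2)*(-65) + (1) = 337 — matches.
No step deviates from the rules.

no error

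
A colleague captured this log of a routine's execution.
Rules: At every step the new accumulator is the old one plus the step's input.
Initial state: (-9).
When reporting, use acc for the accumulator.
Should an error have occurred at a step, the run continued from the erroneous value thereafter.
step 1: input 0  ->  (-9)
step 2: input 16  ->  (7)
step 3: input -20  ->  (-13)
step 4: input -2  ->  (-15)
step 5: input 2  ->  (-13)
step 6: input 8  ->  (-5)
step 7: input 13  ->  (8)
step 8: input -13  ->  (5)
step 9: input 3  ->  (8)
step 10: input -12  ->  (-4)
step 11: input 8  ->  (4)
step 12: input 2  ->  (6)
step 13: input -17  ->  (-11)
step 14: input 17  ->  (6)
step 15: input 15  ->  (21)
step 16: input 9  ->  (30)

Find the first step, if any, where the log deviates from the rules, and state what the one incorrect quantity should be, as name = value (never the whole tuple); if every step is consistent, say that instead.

Recomputing the run from the initial state:
step 1: acc = -9
step 2: acc = 7
step 3: acc = -13
step 4: acc = -15
step 5: acc = -13
step 6: acc = -5
step 7: acc = 8
step 8: acc = -5
step 9: acc = -2
step 10: acc = -14
step 11: acc = -6
step 12: acc = -4
step 13: acc = -21
step 14: acc = -4
step 15: acc = 11
step 16: acc = 20
The first disagreement with the log is at step 8, where the value should be acc = -5.

step 8, acc = -5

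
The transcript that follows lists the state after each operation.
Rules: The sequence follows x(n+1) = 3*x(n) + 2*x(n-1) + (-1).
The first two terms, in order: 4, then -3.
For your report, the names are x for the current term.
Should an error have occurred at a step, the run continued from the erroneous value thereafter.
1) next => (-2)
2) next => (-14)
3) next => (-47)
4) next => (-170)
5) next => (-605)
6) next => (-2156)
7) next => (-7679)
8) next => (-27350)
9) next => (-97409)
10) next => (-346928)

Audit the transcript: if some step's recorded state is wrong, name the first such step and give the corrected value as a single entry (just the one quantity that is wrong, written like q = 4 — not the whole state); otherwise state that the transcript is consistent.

step 2, x = -13

Step 1: x = 3*(-3) + (2)*(4) + (-1) = -2 — checks out.
Step 2: x = 3*(-2) + (2)*(-3) + (-1) = -13 — the transcript has a different value.
So the first discrepancy is step 2, where the right value is x = -13.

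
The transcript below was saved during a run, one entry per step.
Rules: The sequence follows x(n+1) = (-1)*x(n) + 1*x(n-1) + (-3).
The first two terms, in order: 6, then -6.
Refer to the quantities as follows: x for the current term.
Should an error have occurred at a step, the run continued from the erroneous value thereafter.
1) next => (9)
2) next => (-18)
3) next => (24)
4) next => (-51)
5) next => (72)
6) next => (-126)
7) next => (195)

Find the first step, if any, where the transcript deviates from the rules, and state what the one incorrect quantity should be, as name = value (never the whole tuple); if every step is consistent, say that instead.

step 4, x = -45

step 1: x = -1*(-6) + (1)*(6) + (-3) = 9 -> exactly as logged
step 2: x = -1*(9) + (1)*(-6) + (-3) = -18 -> verified
step 3: x = -1*(-18) + (1)*(9) + (-3) = 24 -> consistent with the transcript
step 4: x = -1*(24) + (1)*(-18) + (-3) = -45 -> first mismatch against the transcript
First incorrect step: 4; the correct value is x = -45.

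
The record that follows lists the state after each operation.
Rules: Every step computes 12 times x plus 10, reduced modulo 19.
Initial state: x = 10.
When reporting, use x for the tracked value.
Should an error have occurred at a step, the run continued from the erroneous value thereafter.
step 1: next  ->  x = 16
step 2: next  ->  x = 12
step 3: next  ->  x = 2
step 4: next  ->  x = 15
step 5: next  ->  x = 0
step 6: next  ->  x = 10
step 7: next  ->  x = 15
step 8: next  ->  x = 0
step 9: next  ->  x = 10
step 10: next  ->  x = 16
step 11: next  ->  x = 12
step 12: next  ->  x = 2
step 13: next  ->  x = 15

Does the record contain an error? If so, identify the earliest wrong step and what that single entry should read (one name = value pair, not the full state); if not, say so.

step 7, x = 16

Recomputing the run from the initial state:
step 1: x = 16
step 2: x = 12
step 3: x = 2
step 4: x = 15
step 5: x = 0
step 6: x = 10
step 7: x = 16
step 8: x = 12
step 9: x = 2
step 10: x = 15
step 11: x = 0
step 12: x = 10
step 13: x = 16
The first disagreement with the record is at step 7, where the value should be x = 16.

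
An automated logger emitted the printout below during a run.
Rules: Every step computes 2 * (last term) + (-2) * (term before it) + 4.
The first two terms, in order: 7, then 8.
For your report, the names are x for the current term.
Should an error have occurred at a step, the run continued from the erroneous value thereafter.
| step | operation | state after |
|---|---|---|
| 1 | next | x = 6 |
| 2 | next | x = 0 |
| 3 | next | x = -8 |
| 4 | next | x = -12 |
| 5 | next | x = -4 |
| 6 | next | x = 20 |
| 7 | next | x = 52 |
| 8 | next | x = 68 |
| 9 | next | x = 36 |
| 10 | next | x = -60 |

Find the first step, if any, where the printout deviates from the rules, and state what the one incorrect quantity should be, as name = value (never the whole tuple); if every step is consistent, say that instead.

step 1: x = 2*(8) + (-2)*(7) + (4) = 6 -> checks out
step 2: x = 2*(6) + (-2)*(8) + (4) = 0 -> confirmed correct
step 3: x = 2*(0) + (-2)*(6) + (4) = -8 -> same as recorded
step 4: x = 2*(-8) + (-2)*(0) + (4) = -12 -> checks out
step 5: x = 2*(-12) + (-2)*(-8) + (4) = -4 -> verified
step 6: x = 2*(-4) + (-2)*(-12) + (4) = 20 -> same as recorded
step 7: x = 2*(20) + (-2)*(-4) + (4) = 52 -> verified
step 8: x = 2*(52) + (-2)*(20) + (4) = 68 -> consistent with the printout
step 9: x = 2*(68) + (-2)*(52) + (4) = 36 -> verified
step 10: x = 2*(36) + (-2)*(68) + (4) = -60 -> confirmed correct
The whole run recomputes cleanly — no discrepancies.

no error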